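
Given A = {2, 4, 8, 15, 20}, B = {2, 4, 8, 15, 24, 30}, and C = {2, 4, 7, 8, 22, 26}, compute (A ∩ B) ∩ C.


A ∩ B = {2, 4, 8, 15}
(A ∩ B) ∩ C = {2, 4, 8}

A ∩ B ∩ C = {2, 4, 8}


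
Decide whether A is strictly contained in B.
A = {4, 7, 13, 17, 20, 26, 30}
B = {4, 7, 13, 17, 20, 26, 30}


A ⊂ B requires: A ⊆ B AND A ≠ B.
A ⊆ B? Yes
A = B? Yes
A = B, so A is not a PROPER subset.

No, A is not a proper subset of B


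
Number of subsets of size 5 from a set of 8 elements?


C(n,k) = n! / (k!(n-k)!)
C(8,5) = 8! / (5!3!)
= 56

C(8,5) = 56


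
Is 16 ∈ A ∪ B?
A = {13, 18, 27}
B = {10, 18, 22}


A = {13, 18, 27}, B = {10, 18, 22}
A ∪ B = all elements in A or B
A ∪ B = {10, 13, 18, 22, 27}
Checking if 16 ∈ A ∪ B
16 is not in A ∪ B → False

16 ∉ A ∪ B


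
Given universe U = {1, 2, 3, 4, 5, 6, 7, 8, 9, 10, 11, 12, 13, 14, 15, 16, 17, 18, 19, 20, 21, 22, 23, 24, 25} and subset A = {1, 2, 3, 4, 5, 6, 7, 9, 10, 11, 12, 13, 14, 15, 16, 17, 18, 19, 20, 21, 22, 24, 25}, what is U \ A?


Aᶜ = U \ A = elements in U but not in A
U = {1, 2, 3, 4, 5, 6, 7, 8, 9, 10, 11, 12, 13, 14, 15, 16, 17, 18, 19, 20, 21, 22, 23, 24, 25}
A = {1, 2, 3, 4, 5, 6, 7, 9, 10, 11, 12, 13, 14, 15, 16, 17, 18, 19, 20, 21, 22, 24, 25}
Aᶜ = {8, 23}

Aᶜ = {8, 23}


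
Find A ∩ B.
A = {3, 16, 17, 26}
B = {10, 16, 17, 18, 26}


A ∩ B = elements in both A and B
A = {3, 16, 17, 26}
B = {10, 16, 17, 18, 26}
A ∩ B = {16, 17, 26}

A ∩ B = {16, 17, 26}


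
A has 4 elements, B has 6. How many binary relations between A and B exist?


A relation from A to B is any subset of A × B.
|A × B| = 4 × 6 = 24
# relations = 2^|A × B| = 2^24 = 16777216

Number of relations = 16777216


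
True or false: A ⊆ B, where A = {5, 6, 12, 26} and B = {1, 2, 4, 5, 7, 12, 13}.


A ⊆ B means every element of A is in B.
Elements in A not in B: {6, 26}
So A ⊄ B.

No, A ⊄ B


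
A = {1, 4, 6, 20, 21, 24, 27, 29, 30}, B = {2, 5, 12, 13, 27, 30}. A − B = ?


A \ B = elements in A but not in B
A = {1, 4, 6, 20, 21, 24, 27, 29, 30}
B = {2, 5, 12, 13, 27, 30}
Remove from A any elements in B
A \ B = {1, 4, 6, 20, 21, 24, 29}

A \ B = {1, 4, 6, 20, 21, 24, 29}


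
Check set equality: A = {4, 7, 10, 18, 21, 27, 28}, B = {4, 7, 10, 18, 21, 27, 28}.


Two sets are equal iff they have exactly the same elements.
A = {4, 7, 10, 18, 21, 27, 28}
B = {4, 7, 10, 18, 21, 27, 28}
Same elements → A = B

Yes, A = B


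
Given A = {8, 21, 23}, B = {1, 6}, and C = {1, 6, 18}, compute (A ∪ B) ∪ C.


A ∪ B = {1, 6, 8, 21, 23}
(A ∪ B) ∪ C = {1, 6, 8, 18, 21, 23}

A ∪ B ∪ C = {1, 6, 8, 18, 21, 23}


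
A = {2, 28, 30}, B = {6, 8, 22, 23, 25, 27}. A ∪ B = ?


A ∪ B = all elements in A or B (or both)
A = {2, 28, 30}
B = {6, 8, 22, 23, 25, 27}
A ∪ B = {2, 6, 8, 22, 23, 25, 27, 28, 30}

A ∪ B = {2, 6, 8, 22, 23, 25, 27, 28, 30}


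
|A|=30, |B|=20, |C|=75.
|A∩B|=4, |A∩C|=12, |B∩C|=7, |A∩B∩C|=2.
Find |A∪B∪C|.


|A∪B∪C| = |A|+|B|+|C| - |A∩B|-|A∩C|-|B∩C| + |A∩B∩C|
= 30+20+75 - 4-12-7 + 2
= 125 - 23 + 2
= 104

|A ∪ B ∪ C| = 104


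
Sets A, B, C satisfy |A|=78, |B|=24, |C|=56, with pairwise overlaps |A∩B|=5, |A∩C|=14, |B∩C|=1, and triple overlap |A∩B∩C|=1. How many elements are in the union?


|A∪B∪C| = |A|+|B|+|C| - |A∩B|-|A∩C|-|B∩C| + |A∩B∩C|
= 78+24+56 - 5-14-1 + 1
= 158 - 20 + 1
= 139

|A ∪ B ∪ C| = 139


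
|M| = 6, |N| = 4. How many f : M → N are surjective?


n = |M| = 6, k = |N| = 4. Surjections via inclusion-exclusion:
S(n,k) = Σ(-1)^i × C(k,i) × (k-i)^n, i=0 to k
i=0: (-1)^0×C(4,0)×4^6 = 4096
i=1: (-1)^1×C(4,1)×3^6 = -2916
i=2: (-1)^2×C(4,2)×2^6 = 384
i=3: (-1)^3×C(4,3)×1^6 = -4
i=4: (-1)^4×C(4,4)×0^6 = 0
Total = 1560

Number of surjections = 1560


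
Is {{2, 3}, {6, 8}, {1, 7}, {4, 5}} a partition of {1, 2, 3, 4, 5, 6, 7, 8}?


A partition requires: (1) non-empty parts, (2) pairwise disjoint, (3) union = U
Parts: {2, 3}, {6, 8}, {1, 7}, {4, 5}
Union of parts: {1, 2, 3, 4, 5, 6, 7, 8}
U = {1, 2, 3, 4, 5, 6, 7, 8}
All non-empty? True
Pairwise disjoint? True
Covers U? True

Yes, valid partition


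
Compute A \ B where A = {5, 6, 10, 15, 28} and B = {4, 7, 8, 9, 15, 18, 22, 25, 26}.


A \ B = elements in A but not in B
A = {5, 6, 10, 15, 28}
B = {4, 7, 8, 9, 15, 18, 22, 25, 26}
Remove from A any elements in B
A \ B = {5, 6, 10, 28}

A \ B = {5, 6, 10, 28}


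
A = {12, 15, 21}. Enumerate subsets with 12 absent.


A subset of A that omits 12 is a subset of A \ {12}, so there are 2^(n-1) = 2^2 = 4 of them.
Subsets excluding 12: ∅, {15}, {21}, {15, 21}

Subsets excluding 12 (4 total): ∅, {15}, {21}, {15, 21}


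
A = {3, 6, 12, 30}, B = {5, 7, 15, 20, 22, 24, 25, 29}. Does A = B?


Two sets are equal iff they have exactly the same elements.
A = {3, 6, 12, 30}
B = {5, 7, 15, 20, 22, 24, 25, 29}
Differences: {3, 5, 6, 7, 12, 15, 20, 22, 24, 25, 29, 30}
A ≠ B

No, A ≠ B


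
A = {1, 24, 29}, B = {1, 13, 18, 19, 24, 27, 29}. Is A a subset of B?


A ⊆ B means every element of A is in B.
All elements of A are in B.
So A ⊆ B.

Yes, A ⊆ B


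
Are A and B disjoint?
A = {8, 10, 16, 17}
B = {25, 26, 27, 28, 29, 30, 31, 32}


Disjoint means A ∩ B = ∅.
A ∩ B = ∅
A ∩ B = ∅, so A and B are disjoint.

Yes, A and B are disjoint


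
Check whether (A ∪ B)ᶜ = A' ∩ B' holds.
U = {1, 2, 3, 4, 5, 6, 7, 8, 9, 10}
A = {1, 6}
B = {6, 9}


LHS: A ∪ B = {1, 6, 9}
(A ∪ B)' = U \ (A ∪ B) = {2, 3, 4, 5, 7, 8, 10}
A' = {2, 3, 4, 5, 7, 8, 9, 10}, B' = {1, 2, 3, 4, 5, 7, 8, 10}
Claimed RHS: A' ∩ B' = {2, 3, 4, 5, 7, 8, 10}
Identity is VALID: LHS = RHS = {2, 3, 4, 5, 7, 8, 10} ✓

Identity is valid. (A ∪ B)' = A' ∩ B' = {2, 3, 4, 5, 7, 8, 10}


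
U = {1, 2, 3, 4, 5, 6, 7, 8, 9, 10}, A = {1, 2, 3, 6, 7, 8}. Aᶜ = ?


Aᶜ = U \ A = elements in U but not in A
U = {1, 2, 3, 4, 5, 6, 7, 8, 9, 10}
A = {1, 2, 3, 6, 7, 8}
Aᶜ = {4, 5, 9, 10}

Aᶜ = {4, 5, 9, 10}


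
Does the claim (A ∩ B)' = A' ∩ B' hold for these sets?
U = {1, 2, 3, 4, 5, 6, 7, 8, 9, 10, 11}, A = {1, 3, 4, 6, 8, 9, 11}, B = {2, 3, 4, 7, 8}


LHS: A ∩ B = {3, 4, 8}
(A ∩ B)' = U \ (A ∩ B) = {1, 2, 5, 6, 7, 9, 10, 11}
A' = {2, 5, 7, 10}, B' = {1, 5, 6, 9, 10, 11}
Claimed RHS: A' ∩ B' = {5, 10}
Identity is INVALID: LHS = {1, 2, 5, 6, 7, 9, 10, 11} but the RHS claimed here equals {5, 10}. The correct form is (A ∩ B)' = A' ∪ B'.

Identity is invalid: (A ∩ B)' = {1, 2, 5, 6, 7, 9, 10, 11} but A' ∩ B' = {5, 10}. The correct De Morgan law is (A ∩ B)' = A' ∪ B'.


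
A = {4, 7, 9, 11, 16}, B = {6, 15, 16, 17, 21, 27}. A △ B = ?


A △ B = (A \ B) ∪ (B \ A) = elements in exactly one of A or B
A \ B = {4, 7, 9, 11}
B \ A = {6, 15, 17, 21, 27}
A △ B = {4, 6, 7, 9, 11, 15, 17, 21, 27}

A △ B = {4, 6, 7, 9, 11, 15, 17, 21, 27}


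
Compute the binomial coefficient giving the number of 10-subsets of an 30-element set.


C(n,k) = n! / (k!(n-k)!)
C(30,10) = 30! / (10!20!)
= 30045015

C(30,10) = 30045015


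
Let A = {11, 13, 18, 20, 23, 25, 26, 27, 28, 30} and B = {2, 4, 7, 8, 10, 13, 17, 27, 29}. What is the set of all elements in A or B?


A ∪ B = all elements in A or B (or both)
A = {11, 13, 18, 20, 23, 25, 26, 27, 28, 30}
B = {2, 4, 7, 8, 10, 13, 17, 27, 29}
A ∪ B = {2, 4, 7, 8, 10, 11, 13, 17, 18, 20, 23, 25, 26, 27, 28, 29, 30}

A ∪ B = {2, 4, 7, 8, 10, 11, 13, 17, 18, 20, 23, 25, 26, 27, 28, 29, 30}


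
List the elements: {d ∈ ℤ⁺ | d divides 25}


Checking each candidate:
Condition: positive divisors of 25
Result = {1, 5, 25}

{1, 5, 25}


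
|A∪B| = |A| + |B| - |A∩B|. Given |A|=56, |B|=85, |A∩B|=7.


|A ∪ B| = |A| + |B| - |A ∩ B|
= 56 + 85 - 7
= 134

|A ∪ B| = 134


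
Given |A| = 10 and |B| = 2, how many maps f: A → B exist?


Each of |A| = 10 inputs maps to any of |B| = 2 outputs.
# functions = |B|^|A| = 2^10
= 1024

Number of functions = 1024


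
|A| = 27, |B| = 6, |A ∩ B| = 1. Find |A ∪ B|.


|A ∪ B| = |A| + |B| - |A ∩ B|
= 27 + 6 - 1
= 32

|A ∪ B| = 32


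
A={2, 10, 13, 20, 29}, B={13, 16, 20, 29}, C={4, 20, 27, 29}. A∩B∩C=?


A ∩ B = {13, 20, 29}
(A ∩ B) ∩ C = {20, 29}

A ∩ B ∩ C = {20, 29}


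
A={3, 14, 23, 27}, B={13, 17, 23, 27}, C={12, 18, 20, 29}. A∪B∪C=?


A ∪ B = {3, 13, 14, 17, 23, 27}
(A ∪ B) ∪ C = {3, 12, 13, 14, 17, 18, 20, 23, 27, 29}

A ∪ B ∪ C = {3, 12, 13, 14, 17, 18, 20, 23, 27, 29}


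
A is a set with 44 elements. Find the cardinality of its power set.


Number of subsets = 2^n
= 2^44
= 17592186044416

|P(A)| = 17592186044416


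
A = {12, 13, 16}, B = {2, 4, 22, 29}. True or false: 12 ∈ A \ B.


A = {12, 13, 16}, B = {2, 4, 22, 29}
A \ B = elements in A but not in B
A \ B = {12, 13, 16}
Checking if 12 ∈ A \ B
12 is in A \ B → True

12 ∈ A \ B


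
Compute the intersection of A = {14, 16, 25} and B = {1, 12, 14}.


A ∩ B = elements in both A and B
A = {14, 16, 25}
B = {1, 12, 14}
A ∩ B = {14}

A ∩ B = {14}


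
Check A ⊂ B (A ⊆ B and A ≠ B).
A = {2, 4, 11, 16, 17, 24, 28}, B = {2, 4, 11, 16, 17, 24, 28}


A ⊂ B requires: A ⊆ B AND A ≠ B.
A ⊆ B? Yes
A = B? Yes
A = B, so A is not a PROPER subset.

No, A is not a proper subset of B


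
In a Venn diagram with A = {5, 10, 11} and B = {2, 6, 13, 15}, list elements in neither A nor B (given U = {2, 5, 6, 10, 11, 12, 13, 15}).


A = {5, 10, 11}
B = {2, 6, 13, 15}
Region: in neither A nor B (given U = {2, 5, 6, 10, 11, 12, 13, 15})
Elements: {12}

Elements in neither A nor B (given U = {2, 5, 6, 10, 11, 12, 13, 15}): {12}


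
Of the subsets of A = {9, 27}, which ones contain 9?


A subset of A contains 9 iff the remaining 1 elements form any subset of A \ {9}.
Count: 2^(n-1) = 2^1 = 2
Subsets containing 9: {9}, {9, 27}

Subsets containing 9 (2 total): {9}, {9, 27}


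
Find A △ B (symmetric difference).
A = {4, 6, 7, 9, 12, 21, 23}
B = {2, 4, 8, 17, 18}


A △ B = (A \ B) ∪ (B \ A) = elements in exactly one of A or B
A \ B = {6, 7, 9, 12, 21, 23}
B \ A = {2, 8, 17, 18}
A △ B = {2, 6, 7, 8, 9, 12, 17, 18, 21, 23}

A △ B = {2, 6, 7, 8, 9, 12, 17, 18, 21, 23}


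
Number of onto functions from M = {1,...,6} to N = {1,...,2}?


n = |M| = 6, k = |N| = 2. Surjections via inclusion-exclusion:
S(n,k) = Σ(-1)^i × C(k,i) × (k-i)^n, i=0 to k
i=0: (-1)^0×C(2,0)×2^6 = 64
i=1: (-1)^1×C(2,1)×1^6 = -2
i=2: (-1)^2×C(2,2)×0^6 = 0
Total = 62

Number of surjections = 62


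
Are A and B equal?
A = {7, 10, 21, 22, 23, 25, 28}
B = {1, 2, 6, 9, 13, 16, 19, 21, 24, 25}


Two sets are equal iff they have exactly the same elements.
A = {7, 10, 21, 22, 23, 25, 28}
B = {1, 2, 6, 9, 13, 16, 19, 21, 24, 25}
Differences: {1, 2, 6, 7, 9, 10, 13, 16, 19, 22, 23, 24, 28}
A ≠ B

No, A ≠ B


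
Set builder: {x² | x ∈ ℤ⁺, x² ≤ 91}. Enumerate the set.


Checking each candidate:
Condition: positive perfect squares ≤ 91
Result = {1, 4, 9, 16, 25, 36, 49, 64, 81}

{1, 4, 9, 16, 25, 36, 49, 64, 81}


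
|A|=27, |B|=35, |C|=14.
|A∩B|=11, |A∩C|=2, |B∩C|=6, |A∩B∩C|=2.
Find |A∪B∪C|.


|A∪B∪C| = |A|+|B|+|C| - |A∩B|-|A∩C|-|B∩C| + |A∩B∩C|
= 27+35+14 - 11-2-6 + 2
= 76 - 19 + 2
= 59

|A ∪ B ∪ C| = 59


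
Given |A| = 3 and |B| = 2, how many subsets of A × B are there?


A relation from A to B is any subset of A × B.
|A × B| = 3 × 2 = 6
# relations = 2^|A × B| = 2^6 = 64

Number of relations = 64


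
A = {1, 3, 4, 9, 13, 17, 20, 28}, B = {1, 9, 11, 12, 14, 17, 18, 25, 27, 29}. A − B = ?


A \ B = elements in A but not in B
A = {1, 3, 4, 9, 13, 17, 20, 28}
B = {1, 9, 11, 12, 14, 17, 18, 25, 27, 29}
Remove from A any elements in B
A \ B = {3, 4, 13, 20, 28}

A \ B = {3, 4, 13, 20, 28}


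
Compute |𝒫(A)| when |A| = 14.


Number of subsets = 2^n
= 2^14
= 16384

|P(A)| = 16384


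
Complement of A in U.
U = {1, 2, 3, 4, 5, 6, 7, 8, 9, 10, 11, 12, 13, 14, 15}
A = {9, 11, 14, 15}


Aᶜ = U \ A = elements in U but not in A
U = {1, 2, 3, 4, 5, 6, 7, 8, 9, 10, 11, 12, 13, 14, 15}
A = {9, 11, 14, 15}
Aᶜ = {1, 2, 3, 4, 5, 6, 7, 8, 10, 12, 13}

Aᶜ = {1, 2, 3, 4, 5, 6, 7, 8, 10, 12, 13}


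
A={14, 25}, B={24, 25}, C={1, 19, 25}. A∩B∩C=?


A ∩ B = {25}
(A ∩ B) ∩ C = {25}

A ∩ B ∩ C = {25}


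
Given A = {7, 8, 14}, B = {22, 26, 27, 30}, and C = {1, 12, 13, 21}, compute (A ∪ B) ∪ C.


A ∪ B = {7, 8, 14, 22, 26, 27, 30}
(A ∪ B) ∪ C = {1, 7, 8, 12, 13, 14, 21, 22, 26, 27, 30}

A ∪ B ∪ C = {1, 7, 8, 12, 13, 14, 21, 22, 26, 27, 30}


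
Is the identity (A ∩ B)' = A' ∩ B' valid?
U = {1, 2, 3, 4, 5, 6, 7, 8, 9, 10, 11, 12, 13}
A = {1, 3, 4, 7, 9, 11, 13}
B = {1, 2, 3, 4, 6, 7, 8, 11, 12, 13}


LHS: A ∩ B = {1, 3, 4, 7, 11, 13}
(A ∩ B)' = U \ (A ∩ B) = {2, 5, 6, 8, 9, 10, 12}
A' = {2, 5, 6, 8, 10, 12}, B' = {5, 9, 10}
Claimed RHS: A' ∩ B' = {5, 10}
Identity is INVALID: LHS = {2, 5, 6, 8, 9, 10, 12} but the RHS claimed here equals {5, 10}. The correct form is (A ∩ B)' = A' ∪ B'.

Identity is invalid: (A ∩ B)' = {2, 5, 6, 8, 9, 10, 12} but A' ∩ B' = {5, 10}. The correct De Morgan law is (A ∩ B)' = A' ∪ B'.


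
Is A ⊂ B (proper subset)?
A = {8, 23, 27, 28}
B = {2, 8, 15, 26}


A ⊂ B requires: A ⊆ B AND A ≠ B.
A ⊆ B? No
A ⊄ B, so A is not a proper subset.

No, A is not a proper subset of B


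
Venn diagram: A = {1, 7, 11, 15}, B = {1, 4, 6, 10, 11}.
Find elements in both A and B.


A = {1, 7, 11, 15}
B = {1, 4, 6, 10, 11}
Region: in both A and B
Elements: {1, 11}

Elements in both A and B: {1, 11}


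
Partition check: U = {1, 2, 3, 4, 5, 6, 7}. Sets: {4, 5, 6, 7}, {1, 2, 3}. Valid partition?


A partition requires: (1) non-empty parts, (2) pairwise disjoint, (3) union = U
Parts: {4, 5, 6, 7}, {1, 2, 3}
Union of parts: {1, 2, 3, 4, 5, 6, 7}
U = {1, 2, 3, 4, 5, 6, 7}
All non-empty? True
Pairwise disjoint? True
Covers U? True

Yes, valid partition


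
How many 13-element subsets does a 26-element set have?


C(n,k) = n! / (k!(n-k)!)
C(26,13) = 26! / (13!13!)
= 10400600

C(26,13) = 10400600


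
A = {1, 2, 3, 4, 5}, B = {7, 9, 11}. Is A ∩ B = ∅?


Disjoint means A ∩ B = ∅.
A ∩ B = ∅
A ∩ B = ∅, so A and B are disjoint.

Yes, A and B are disjoint


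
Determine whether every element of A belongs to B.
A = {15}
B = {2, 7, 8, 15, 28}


A ⊆ B means every element of A is in B.
All elements of A are in B.
So A ⊆ B.

Yes, A ⊆ B


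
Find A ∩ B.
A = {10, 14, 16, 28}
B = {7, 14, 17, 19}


A ∩ B = elements in both A and B
A = {10, 14, 16, 28}
B = {7, 14, 17, 19}
A ∩ B = {14}

A ∩ B = {14}


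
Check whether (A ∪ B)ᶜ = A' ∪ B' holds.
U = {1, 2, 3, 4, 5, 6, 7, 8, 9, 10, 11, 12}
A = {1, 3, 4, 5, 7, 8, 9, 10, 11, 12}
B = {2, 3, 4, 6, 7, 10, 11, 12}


LHS: A ∪ B = {1, 2, 3, 4, 5, 6, 7, 8, 9, 10, 11, 12}
(A ∪ B)' = U \ (A ∪ B) = ∅
A' = {2, 6}, B' = {1, 5, 8, 9}
Claimed RHS: A' ∪ B' = {1, 2, 5, 6, 8, 9}
Identity is INVALID: LHS = ∅ but the RHS claimed here equals {1, 2, 5, 6, 8, 9}. The correct form is (A ∪ B)' = A' ∩ B'.

Identity is invalid: (A ∪ B)' = ∅ but A' ∪ B' = {1, 2, 5, 6, 8, 9}. The correct De Morgan law is (A ∪ B)' = A' ∩ B'.


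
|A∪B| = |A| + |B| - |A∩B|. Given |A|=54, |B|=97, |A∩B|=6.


|A ∪ B| = |A| + |B| - |A ∩ B|
= 54 + 97 - 6
= 145

|A ∪ B| = 145


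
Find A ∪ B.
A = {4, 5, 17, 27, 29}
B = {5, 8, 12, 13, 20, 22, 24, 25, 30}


A ∪ B = all elements in A or B (or both)
A = {4, 5, 17, 27, 29}
B = {5, 8, 12, 13, 20, 22, 24, 25, 30}
A ∪ B = {4, 5, 8, 12, 13, 17, 20, 22, 24, 25, 27, 29, 30}

A ∪ B = {4, 5, 8, 12, 13, 17, 20, 22, 24, 25, 27, 29, 30}


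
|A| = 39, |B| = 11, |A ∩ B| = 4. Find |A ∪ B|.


|A ∪ B| = |A| + |B| - |A ∩ B|
= 39 + 11 - 4
= 46

|A ∪ B| = 46


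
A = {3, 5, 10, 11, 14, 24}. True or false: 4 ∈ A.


A = {3, 5, 10, 11, 14, 24}
Checking if 4 is in A
4 is not in A → False

4 ∉ A


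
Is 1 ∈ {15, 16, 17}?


A = {15, 16, 17}
Checking if 1 is in A
1 is not in A → False

1 ∉ A


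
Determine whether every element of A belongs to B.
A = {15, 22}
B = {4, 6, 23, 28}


A ⊆ B means every element of A is in B.
Elements in A not in B: {15, 22}
So A ⊄ B.

No, A ⊄ B


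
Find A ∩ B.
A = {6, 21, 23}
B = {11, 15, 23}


A ∩ B = elements in both A and B
A = {6, 21, 23}
B = {11, 15, 23}
A ∩ B = {23}

A ∩ B = {23}


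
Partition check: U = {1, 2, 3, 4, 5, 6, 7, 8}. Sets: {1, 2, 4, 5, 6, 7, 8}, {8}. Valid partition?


A partition requires: (1) non-empty parts, (2) pairwise disjoint, (3) union = U
Parts: {1, 2, 4, 5, 6, 7, 8}, {8}
Union of parts: {1, 2, 4, 5, 6, 7, 8}
U = {1, 2, 3, 4, 5, 6, 7, 8}
All non-empty? True
Pairwise disjoint? False
Covers U? False

No, not a valid partition


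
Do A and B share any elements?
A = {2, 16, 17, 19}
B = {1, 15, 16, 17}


Disjoint means A ∩ B = ∅.
A ∩ B = {16, 17}
A ∩ B ≠ ∅, so A and B are NOT disjoint.

Yes — A and B share the element(s) of A ∩ B = {16, 17}, so they are not disjoint


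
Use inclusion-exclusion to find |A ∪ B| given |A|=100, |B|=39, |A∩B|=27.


|A ∪ B| = |A| + |B| - |A ∩ B|
= 100 + 39 - 27
= 112

|A ∪ B| = 112


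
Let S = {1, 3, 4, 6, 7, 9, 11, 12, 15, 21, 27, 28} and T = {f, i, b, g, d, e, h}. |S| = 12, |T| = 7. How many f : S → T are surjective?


n = |S| = 12, k = |T| = 7. Surjections via inclusion-exclusion:
S(n,k) = Σ(-1)^i × C(k,i) × (k-i)^n, i=0 to k
i=0: (-1)^0×C(7,0)×7^12 = 13841287201
i=1: (-1)^1×C(7,1)×6^12 = -15237476352
i=2: (-1)^2×C(7,2)×5^12 = 5126953125
i=3: (-1)^3×C(7,3)×4^12 = -587202560
i=4: (-1)^4×C(7,4)×3^12 = 18600435
i=5: (-1)^5×C(7,5)×2^12 = -86016
i=6: (-1)^6×C(7,6)×1^12 = 7
i=7: (-1)^7×C(7,7)×0^12 = 0
Total = 3162075840

Number of surjections = 3162075840


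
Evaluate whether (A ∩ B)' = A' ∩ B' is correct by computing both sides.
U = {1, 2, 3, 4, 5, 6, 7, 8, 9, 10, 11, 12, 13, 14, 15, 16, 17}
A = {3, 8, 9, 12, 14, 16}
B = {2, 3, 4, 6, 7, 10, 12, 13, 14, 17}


LHS: A ∩ B = {3, 12, 14}
(A ∩ B)' = U \ (A ∩ B) = {1, 2, 4, 5, 6, 7, 8, 9, 10, 11, 13, 15, 16, 17}
A' = {1, 2, 4, 5, 6, 7, 10, 11, 13, 15, 17}, B' = {1, 5, 8, 9, 11, 15, 16}
Claimed RHS: A' ∩ B' = {1, 5, 11, 15}
Identity is INVALID: LHS = {1, 2, 4, 5, 6, 7, 8, 9, 10, 11, 13, 15, 16, 17} but the RHS claimed here equals {1, 5, 11, 15}. The correct form is (A ∩ B)' = A' ∪ B'.

Identity is invalid: (A ∩ B)' = {1, 2, 4, 5, 6, 7, 8, 9, 10, 11, 13, 15, 16, 17} but A' ∩ B' = {1, 5, 11, 15}. The correct De Morgan law is (A ∩ B)' = A' ∪ B'.


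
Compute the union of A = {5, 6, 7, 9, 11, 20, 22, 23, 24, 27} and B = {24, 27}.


A ∪ B = all elements in A or B (or both)
A = {5, 6, 7, 9, 11, 20, 22, 23, 24, 27}
B = {24, 27}
A ∪ B = {5, 6, 7, 9, 11, 20, 22, 23, 24, 27}

A ∪ B = {5, 6, 7, 9, 11, 20, 22, 23, 24, 27}


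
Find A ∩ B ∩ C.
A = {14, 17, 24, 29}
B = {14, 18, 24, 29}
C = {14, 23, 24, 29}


A ∩ B = {14, 24, 29}
(A ∩ B) ∩ C = {14, 24, 29}

A ∩ B ∩ C = {14, 24, 29}


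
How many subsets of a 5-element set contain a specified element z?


Subsets of A containing z correspond to subsets of A \ {z}, which has 4 elements.
Count = 2^(n-1) = 2^4
= 16

Number of subsets containing z = 16


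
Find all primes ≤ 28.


Checking each candidate:
Condition: primes ≤ 28
Result = {2, 3, 5, 7, 11, 13, 17, 19, 23}

{2, 3, 5, 7, 11, 13, 17, 19, 23}


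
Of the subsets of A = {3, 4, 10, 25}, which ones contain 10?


A subset of A contains 10 iff the remaining 3 elements form any subset of A \ {10}.
Count: 2^(n-1) = 2^3 = 8
Subsets containing 10: {10}, {3, 10}, {4, 10}, {10, 25}, {3, 4, 10}, {3, 10, 25}, {4, 10, 25}, {3, 4, 10, 25}

Subsets containing 10 (8 total): {10}, {3, 10}, {4, 10}, {10, 25}, {3, 4, 10}, {3, 10, 25}, {4, 10, 25}, {3, 4, 10, 25}


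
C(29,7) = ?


C(n,k) = n! / (k!(n-k)!)
C(29,7) = 29! / (7!22!)
= 1560780

C(29,7) = 1560780


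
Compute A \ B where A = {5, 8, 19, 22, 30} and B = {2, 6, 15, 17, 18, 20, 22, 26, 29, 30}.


A \ B = elements in A but not in B
A = {5, 8, 19, 22, 30}
B = {2, 6, 15, 17, 18, 20, 22, 26, 29, 30}
Remove from A any elements in B
A \ B = {5, 8, 19}

A \ B = {5, 8, 19}


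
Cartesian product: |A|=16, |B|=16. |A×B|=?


|A × B| = |A| × |B|
= 16 × 16
= 256

|A × B| = 256


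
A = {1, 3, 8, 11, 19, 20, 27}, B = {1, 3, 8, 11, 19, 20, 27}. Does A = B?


Two sets are equal iff they have exactly the same elements.
A = {1, 3, 8, 11, 19, 20, 27}
B = {1, 3, 8, 11, 19, 20, 27}
Same elements → A = B

Yes, A = B


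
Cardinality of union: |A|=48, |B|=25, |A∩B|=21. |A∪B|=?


|A ∪ B| = |A| + |B| - |A ∩ B|
= 48 + 25 - 21
= 52

|A ∪ B| = 52


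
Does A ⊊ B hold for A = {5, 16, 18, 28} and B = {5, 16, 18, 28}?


A ⊂ B requires: A ⊆ B AND A ≠ B.
A ⊆ B? Yes
A = B? Yes
A = B, so A is not a PROPER subset.

No, A is not a proper subset of B


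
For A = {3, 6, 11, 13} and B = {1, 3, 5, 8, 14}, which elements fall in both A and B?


A = {3, 6, 11, 13}
B = {1, 3, 5, 8, 14}
Region: in both A and B
Elements: {3}

Elements in both A and B: {3}


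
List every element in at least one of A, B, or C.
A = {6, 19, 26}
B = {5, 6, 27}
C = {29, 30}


A ∪ B = {5, 6, 19, 26, 27}
(A ∪ B) ∪ C = {5, 6, 19, 26, 27, 29, 30}

A ∪ B ∪ C = {5, 6, 19, 26, 27, 29, 30}


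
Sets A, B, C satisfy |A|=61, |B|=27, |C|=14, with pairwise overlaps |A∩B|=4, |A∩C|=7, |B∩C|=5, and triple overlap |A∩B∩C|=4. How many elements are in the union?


|A∪B∪C| = |A|+|B|+|C| - |A∩B|-|A∩C|-|B∩C| + |A∩B∩C|
= 61+27+14 - 4-7-5 + 4
= 102 - 16 + 4
= 90

|A ∪ B ∪ C| = 90


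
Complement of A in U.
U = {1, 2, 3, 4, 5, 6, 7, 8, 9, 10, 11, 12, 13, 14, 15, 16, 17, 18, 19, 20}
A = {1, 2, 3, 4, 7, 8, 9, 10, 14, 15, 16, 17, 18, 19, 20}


Aᶜ = U \ A = elements in U but not in A
U = {1, 2, 3, 4, 5, 6, 7, 8, 9, 10, 11, 12, 13, 14, 15, 16, 17, 18, 19, 20}
A = {1, 2, 3, 4, 7, 8, 9, 10, 14, 15, 16, 17, 18, 19, 20}
Aᶜ = {5, 6, 11, 12, 13}

Aᶜ = {5, 6, 11, 12, 13}


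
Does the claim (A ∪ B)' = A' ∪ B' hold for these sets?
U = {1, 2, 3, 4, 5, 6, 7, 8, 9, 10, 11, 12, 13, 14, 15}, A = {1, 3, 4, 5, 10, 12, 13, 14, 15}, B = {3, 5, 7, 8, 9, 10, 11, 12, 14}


LHS: A ∪ B = {1, 3, 4, 5, 7, 8, 9, 10, 11, 12, 13, 14, 15}
(A ∪ B)' = U \ (A ∪ B) = {2, 6}
A' = {2, 6, 7, 8, 9, 11}, B' = {1, 2, 4, 6, 13, 15}
Claimed RHS: A' ∪ B' = {1, 2, 4, 6, 7, 8, 9, 11, 13, 15}
Identity is INVALID: LHS = {2, 6} but the RHS claimed here equals {1, 2, 4, 6, 7, 8, 9, 11, 13, 15}. The correct form is (A ∪ B)' = A' ∩ B'.

Identity is invalid: (A ∪ B)' = {2, 6} but A' ∪ B' = {1, 2, 4, 6, 7, 8, 9, 11, 13, 15}. The correct De Morgan law is (A ∪ B)' = A' ∩ B'.


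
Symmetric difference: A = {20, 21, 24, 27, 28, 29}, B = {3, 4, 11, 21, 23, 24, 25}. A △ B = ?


A △ B = (A \ B) ∪ (B \ A) = elements in exactly one of A or B
A \ B = {20, 27, 28, 29}
B \ A = {3, 4, 11, 23, 25}
A △ B = {3, 4, 11, 20, 23, 25, 27, 28, 29}

A △ B = {3, 4, 11, 20, 23, 25, 27, 28, 29}


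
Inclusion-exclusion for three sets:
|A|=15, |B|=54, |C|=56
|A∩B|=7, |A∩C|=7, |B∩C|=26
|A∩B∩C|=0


|A∪B∪C| = |A|+|B|+|C| - |A∩B|-|A∩C|-|B∩C| + |A∩B∩C|
= 15+54+56 - 7-7-26 + 0
= 125 - 40 + 0
= 85

|A ∪ B ∪ C| = 85


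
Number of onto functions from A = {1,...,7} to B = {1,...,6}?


n = |A| = 7, k = |B| = 6. Surjections via inclusion-exclusion:
S(n,k) = Σ(-1)^i × C(k,i) × (k-i)^n, i=0 to k
i=0: (-1)^0×C(6,0)×6^7 = 279936
i=1: (-1)^1×C(6,1)×5^7 = -468750
i=2: (-1)^2×C(6,2)×4^7 = 245760
i=3: (-1)^3×C(6,3)×3^7 = -43740
i=4: (-1)^4×C(6,4)×2^7 = 1920
i=5: (-1)^5×C(6,5)×1^7 = -6
i=6: (-1)^6×C(6,6)×0^7 = 0
Total = 15120

Number of surjections = 15120


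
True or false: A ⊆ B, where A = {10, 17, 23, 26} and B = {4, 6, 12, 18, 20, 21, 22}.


A ⊆ B means every element of A is in B.
Elements in A not in B: {10, 17, 23, 26}
So A ⊄ B.

No, A ⊄ B


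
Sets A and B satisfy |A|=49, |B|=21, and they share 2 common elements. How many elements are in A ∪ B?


|A ∪ B| = |A| + |B| - |A ∩ B|
= 49 + 21 - 2
= 68

|A ∪ B| = 68


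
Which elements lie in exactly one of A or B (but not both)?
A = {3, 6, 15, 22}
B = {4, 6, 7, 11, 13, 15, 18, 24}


A △ B = (A \ B) ∪ (B \ A) = elements in exactly one of A or B
A \ B = {3, 22}
B \ A = {4, 7, 11, 13, 18, 24}
A △ B = {3, 4, 7, 11, 13, 18, 22, 24}

A △ B = {3, 4, 7, 11, 13, 18, 22, 24}


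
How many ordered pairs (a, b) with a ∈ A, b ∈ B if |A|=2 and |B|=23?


|A × B| = |A| × |B|
= 2 × 23
= 46

|A × B| = 46


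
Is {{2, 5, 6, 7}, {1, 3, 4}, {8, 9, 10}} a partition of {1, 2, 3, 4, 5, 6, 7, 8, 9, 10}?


A partition requires: (1) non-empty parts, (2) pairwise disjoint, (3) union = U
Parts: {2, 5, 6, 7}, {1, 3, 4}, {8, 9, 10}
Union of parts: {1, 2, 3, 4, 5, 6, 7, 8, 9, 10}
U = {1, 2, 3, 4, 5, 6, 7, 8, 9, 10}
All non-empty? True
Pairwise disjoint? True
Covers U? True

Yes, valid partition


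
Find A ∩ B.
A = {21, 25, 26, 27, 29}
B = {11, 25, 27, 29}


A ∩ B = elements in both A and B
A = {21, 25, 26, 27, 29}
B = {11, 25, 27, 29}
A ∩ B = {25, 27, 29}

A ∩ B = {25, 27, 29}


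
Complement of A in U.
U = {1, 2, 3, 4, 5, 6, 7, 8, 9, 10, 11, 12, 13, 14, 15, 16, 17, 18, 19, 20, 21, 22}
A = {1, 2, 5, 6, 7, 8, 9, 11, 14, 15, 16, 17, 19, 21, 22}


Aᶜ = U \ A = elements in U but not in A
U = {1, 2, 3, 4, 5, 6, 7, 8, 9, 10, 11, 12, 13, 14, 15, 16, 17, 18, 19, 20, 21, 22}
A = {1, 2, 5, 6, 7, 8, 9, 11, 14, 15, 16, 17, 19, 21, 22}
Aᶜ = {3, 4, 10, 12, 13, 18, 20}

Aᶜ = {3, 4, 10, 12, 13, 18, 20}


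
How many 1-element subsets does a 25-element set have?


C(n,k) = n! / (k!(n-k)!)
C(25,1) = 25! / (1!24!)
= 25

C(25,1) = 25


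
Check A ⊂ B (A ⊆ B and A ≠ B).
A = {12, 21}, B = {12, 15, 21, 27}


A ⊂ B requires: A ⊆ B AND A ≠ B.
A ⊆ B? Yes
A = B? No
A ⊂ B: Yes (A is a proper subset of B)

Yes, A ⊂ B


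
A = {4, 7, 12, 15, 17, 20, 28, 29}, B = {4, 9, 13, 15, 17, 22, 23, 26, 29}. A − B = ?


A \ B = elements in A but not in B
A = {4, 7, 12, 15, 17, 20, 28, 29}
B = {4, 9, 13, 15, 17, 22, 23, 26, 29}
Remove from A any elements in B
A \ B = {7, 12, 20, 28}

A \ B = {7, 12, 20, 28}


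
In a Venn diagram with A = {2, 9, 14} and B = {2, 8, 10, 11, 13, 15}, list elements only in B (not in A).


A = {2, 9, 14}
B = {2, 8, 10, 11, 13, 15}
Region: only in B (not in A)
Elements: {8, 10, 11, 13, 15}

Elements only in B (not in A): {8, 10, 11, 13, 15}


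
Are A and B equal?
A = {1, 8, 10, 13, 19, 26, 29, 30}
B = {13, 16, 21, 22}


Two sets are equal iff they have exactly the same elements.
A = {1, 8, 10, 13, 19, 26, 29, 30}
B = {13, 16, 21, 22}
Differences: {1, 8, 10, 16, 19, 21, 22, 26, 29, 30}
A ≠ B

No, A ≠ B


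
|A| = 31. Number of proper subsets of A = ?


Total subsets = 2^n = 2^31 = 2147483648
Proper subsets exclude the set itself: 2^n - 1
= 2147483648 - 1
= 2147483647

Number of proper subsets = 2147483647


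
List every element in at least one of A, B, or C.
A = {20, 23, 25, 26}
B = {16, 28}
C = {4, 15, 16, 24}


A ∪ B = {16, 20, 23, 25, 26, 28}
(A ∪ B) ∪ C = {4, 15, 16, 20, 23, 24, 25, 26, 28}

A ∪ B ∪ C = {4, 15, 16, 20, 23, 24, 25, 26, 28}


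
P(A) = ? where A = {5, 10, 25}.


|A| = 3, so |P(A)| = 2^3 = 8
Enumerate subsets by cardinality (0 to 3):
∅, {5}, {10}, {25}, {5, 10}, {5, 25}, {10, 25}, {5, 10, 25}

P(A) has 8 subsets: ∅, {5}, {10}, {25}, {5, 10}, {5, 25}, {10, 25}, {5, 10, 25}


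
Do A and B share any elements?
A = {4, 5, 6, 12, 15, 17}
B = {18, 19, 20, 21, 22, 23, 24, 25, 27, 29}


Disjoint means A ∩ B = ∅.
A ∩ B = ∅
A ∩ B = ∅, so A and B are disjoint.

No — A and B share no elements (A ∩ B = ∅), so they are disjoint


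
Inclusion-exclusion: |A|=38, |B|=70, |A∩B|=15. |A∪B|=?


|A ∪ B| = |A| + |B| - |A ∩ B|
= 38 + 70 - 15
= 93

|A ∪ B| = 93


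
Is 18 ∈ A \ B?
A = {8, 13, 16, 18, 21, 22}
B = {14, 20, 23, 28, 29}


A = {8, 13, 16, 18, 21, 22}, B = {14, 20, 23, 28, 29}
A \ B = elements in A but not in B
A \ B = {8, 13, 16, 18, 21, 22}
Checking if 18 ∈ A \ B
18 is in A \ B → True

18 ∈ A \ B


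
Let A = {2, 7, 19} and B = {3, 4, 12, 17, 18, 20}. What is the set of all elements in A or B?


A ∪ B = all elements in A or B (or both)
A = {2, 7, 19}
B = {3, 4, 12, 17, 18, 20}
A ∪ B = {2, 3, 4, 7, 12, 17, 18, 19, 20}

A ∪ B = {2, 3, 4, 7, 12, 17, 18, 19, 20}


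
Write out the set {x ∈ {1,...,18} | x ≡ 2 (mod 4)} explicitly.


Checking each candidate:
Condition: x in {1,...,18} with x ≡ 2 (mod 4)
Result = {2, 6, 10, 14, 18}

{2, 6, 10, 14, 18}


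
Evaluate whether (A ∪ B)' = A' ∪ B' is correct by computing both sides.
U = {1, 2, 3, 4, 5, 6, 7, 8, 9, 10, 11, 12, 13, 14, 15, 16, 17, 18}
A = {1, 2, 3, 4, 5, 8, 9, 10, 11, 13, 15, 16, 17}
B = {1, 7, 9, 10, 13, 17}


LHS: A ∪ B = {1, 2, 3, 4, 5, 7, 8, 9, 10, 11, 13, 15, 16, 17}
(A ∪ B)' = U \ (A ∪ B) = {6, 12, 14, 18}
A' = {6, 7, 12, 14, 18}, B' = {2, 3, 4, 5, 6, 8, 11, 12, 14, 15, 16, 18}
Claimed RHS: A' ∪ B' = {2, 3, 4, 5, 6, 7, 8, 11, 12, 14, 15, 16, 18}
Identity is INVALID: LHS = {6, 12, 14, 18} but the RHS claimed here equals {2, 3, 4, 5, 6, 7, 8, 11, 12, 14, 15, 16, 18}. The correct form is (A ∪ B)' = A' ∩ B'.

Identity is invalid: (A ∪ B)' = {6, 12, 14, 18} but A' ∪ B' = {2, 3, 4, 5, 6, 7, 8, 11, 12, 14, 15, 16, 18}. The correct De Morgan law is (A ∪ B)' = A' ∩ B'.


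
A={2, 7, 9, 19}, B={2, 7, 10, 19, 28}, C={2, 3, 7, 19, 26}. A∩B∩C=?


A ∩ B = {2, 7, 19}
(A ∩ B) ∩ C = {2, 7, 19}

A ∩ B ∩ C = {2, 7, 19}


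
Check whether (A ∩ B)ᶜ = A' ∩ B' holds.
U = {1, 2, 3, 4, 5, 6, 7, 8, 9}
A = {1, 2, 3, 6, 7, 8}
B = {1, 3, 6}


LHS: A ∩ B = {1, 3, 6}
(A ∩ B)' = U \ (A ∩ B) = {2, 4, 5, 7, 8, 9}
A' = {4, 5, 9}, B' = {2, 4, 5, 7, 8, 9}
Claimed RHS: A' ∩ B' = {4, 5, 9}
Identity is INVALID: LHS = {2, 4, 5, 7, 8, 9} but the RHS claimed here equals {4, 5, 9}. The correct form is (A ∩ B)' = A' ∪ B'.

Identity is invalid: (A ∩ B)' = {2, 4, 5, 7, 8, 9} but A' ∩ B' = {4, 5, 9}. The correct De Morgan law is (A ∩ B)' = A' ∪ B'.


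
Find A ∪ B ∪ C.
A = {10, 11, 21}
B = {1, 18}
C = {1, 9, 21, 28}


A ∪ B = {1, 10, 11, 18, 21}
(A ∪ B) ∪ C = {1, 9, 10, 11, 18, 21, 28}

A ∪ B ∪ C = {1, 9, 10, 11, 18, 21, 28}


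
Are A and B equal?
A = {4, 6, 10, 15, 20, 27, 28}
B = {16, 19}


Two sets are equal iff they have exactly the same elements.
A = {4, 6, 10, 15, 20, 27, 28}
B = {16, 19}
Differences: {4, 6, 10, 15, 16, 19, 20, 27, 28}
A ≠ B

No, A ≠ B


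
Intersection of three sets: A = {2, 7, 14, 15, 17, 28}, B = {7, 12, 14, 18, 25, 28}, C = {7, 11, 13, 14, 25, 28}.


A ∩ B = {7, 14, 28}
(A ∩ B) ∩ C = {7, 14, 28}

A ∩ B ∩ C = {7, 14, 28}


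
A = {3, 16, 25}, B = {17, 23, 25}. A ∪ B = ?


A ∪ B = all elements in A or B (or both)
A = {3, 16, 25}
B = {17, 23, 25}
A ∪ B = {3, 16, 17, 23, 25}

A ∪ B = {3, 16, 17, 23, 25}


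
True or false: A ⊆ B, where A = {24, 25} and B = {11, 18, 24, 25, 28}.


A ⊆ B means every element of A is in B.
All elements of A are in B.
So A ⊆ B.

Yes, A ⊆ B


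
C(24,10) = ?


C(n,k) = n! / (k!(n-k)!)
C(24,10) = 24! / (10!14!)
= 1961256

C(24,10) = 1961256


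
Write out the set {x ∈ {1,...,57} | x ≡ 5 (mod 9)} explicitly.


Checking each candidate:
Condition: x in {1,...,57} with x ≡ 5 (mod 9)
Result = {5, 14, 23, 32, 41, 50}

{5, 14, 23, 32, 41, 50}


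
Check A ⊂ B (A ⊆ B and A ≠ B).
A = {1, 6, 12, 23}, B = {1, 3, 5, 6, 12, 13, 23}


A ⊂ B requires: A ⊆ B AND A ≠ B.
A ⊆ B? Yes
A = B? No
A ⊂ B: Yes (A is a proper subset of B)

Yes, A ⊂ B


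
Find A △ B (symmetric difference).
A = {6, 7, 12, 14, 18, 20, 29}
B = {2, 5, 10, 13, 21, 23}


A △ B = (A \ B) ∪ (B \ A) = elements in exactly one of A or B
A \ B = {6, 7, 12, 14, 18, 20, 29}
B \ A = {2, 5, 10, 13, 21, 23}
A △ B = {2, 5, 6, 7, 10, 12, 13, 14, 18, 20, 21, 23, 29}

A △ B = {2, 5, 6, 7, 10, 12, 13, 14, 18, 20, 21, 23, 29}


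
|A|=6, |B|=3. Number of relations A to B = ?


A relation from A to B is any subset of A × B.
|A × B| = 6 × 3 = 18
# relations = 2^|A × B| = 2^18 = 262144

Number of relations = 262144


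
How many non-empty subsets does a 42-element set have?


Total subsets = 2^n = 2^42 = 4398046511104
Non-empty subsets exclude the empty set: 2^n - 1
= 4398046511104 - 1
= 4398046511103

Number of non-empty subsets = 4398046511103


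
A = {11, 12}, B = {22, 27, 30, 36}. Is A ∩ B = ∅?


Disjoint means A ∩ B = ∅.
A ∩ B = ∅
A ∩ B = ∅, so A and B are disjoint.

Yes, A and B are disjoint


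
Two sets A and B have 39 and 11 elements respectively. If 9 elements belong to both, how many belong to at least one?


|A ∪ B| = |A| + |B| - |A ∩ B|
= 39 + 11 - 9
= 41

|A ∪ B| = 41


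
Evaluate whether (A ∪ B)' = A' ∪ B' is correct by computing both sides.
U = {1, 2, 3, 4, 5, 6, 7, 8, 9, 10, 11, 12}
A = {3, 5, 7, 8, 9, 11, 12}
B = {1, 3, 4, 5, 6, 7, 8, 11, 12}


LHS: A ∪ B = {1, 3, 4, 5, 6, 7, 8, 9, 11, 12}
(A ∪ B)' = U \ (A ∪ B) = {2, 10}
A' = {1, 2, 4, 6, 10}, B' = {2, 9, 10}
Claimed RHS: A' ∪ B' = {1, 2, 4, 6, 9, 10}
Identity is INVALID: LHS = {2, 10} but the RHS claimed here equals {1, 2, 4, 6, 9, 10}. The correct form is (A ∪ B)' = A' ∩ B'.

Identity is invalid: (A ∪ B)' = {2, 10} but A' ∪ B' = {1, 2, 4, 6, 9, 10}. The correct De Morgan law is (A ∪ B)' = A' ∩ B'.


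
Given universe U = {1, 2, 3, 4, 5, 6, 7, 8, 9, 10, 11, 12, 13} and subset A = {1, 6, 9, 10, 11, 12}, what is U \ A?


Aᶜ = U \ A = elements in U but not in A
U = {1, 2, 3, 4, 5, 6, 7, 8, 9, 10, 11, 12, 13}
A = {1, 6, 9, 10, 11, 12}
Aᶜ = {2, 3, 4, 5, 7, 8, 13}

Aᶜ = {2, 3, 4, 5, 7, 8, 13}


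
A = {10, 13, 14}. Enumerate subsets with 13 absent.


A subset of A that omits 13 is a subset of A \ {13}, so there are 2^(n-1) = 2^2 = 4 of them.
Subsets excluding 13: ∅, {10}, {14}, {10, 14}

Subsets excluding 13 (4 total): ∅, {10}, {14}, {10, 14}


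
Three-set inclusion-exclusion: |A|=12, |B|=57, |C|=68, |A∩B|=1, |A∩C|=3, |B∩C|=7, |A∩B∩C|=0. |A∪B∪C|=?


|A∪B∪C| = |A|+|B|+|C| - |A∩B|-|A∩C|-|B∩C| + |A∩B∩C|
= 12+57+68 - 1-3-7 + 0
= 137 - 11 + 0
= 126

|A ∪ B ∪ C| = 126


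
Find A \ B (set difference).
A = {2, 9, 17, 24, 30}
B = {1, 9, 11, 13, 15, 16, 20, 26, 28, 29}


A \ B = elements in A but not in B
A = {2, 9, 17, 24, 30}
B = {1, 9, 11, 13, 15, 16, 20, 26, 28, 29}
Remove from A any elements in B
A \ B = {2, 17, 24, 30}

A \ B = {2, 17, 24, 30}


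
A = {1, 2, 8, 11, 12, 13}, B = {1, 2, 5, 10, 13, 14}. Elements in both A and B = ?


A = {1, 2, 8, 11, 12, 13}
B = {1, 2, 5, 10, 13, 14}
Region: in both A and B
Elements: {1, 2, 13}

Elements in both A and B: {1, 2, 13}


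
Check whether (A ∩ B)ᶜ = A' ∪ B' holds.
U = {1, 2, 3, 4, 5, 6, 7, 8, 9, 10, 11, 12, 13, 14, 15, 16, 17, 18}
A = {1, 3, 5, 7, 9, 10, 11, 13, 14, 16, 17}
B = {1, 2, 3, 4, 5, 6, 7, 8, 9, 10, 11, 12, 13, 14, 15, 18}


LHS: A ∩ B = {1, 3, 5, 7, 9, 10, 11, 13, 14}
(A ∩ B)' = U \ (A ∩ B) = {2, 4, 6, 8, 12, 15, 16, 17, 18}
A' = {2, 4, 6, 8, 12, 15, 18}, B' = {16, 17}
Claimed RHS: A' ∪ B' = {2, 4, 6, 8, 12, 15, 16, 17, 18}
Identity is VALID: LHS = RHS = {2, 4, 6, 8, 12, 15, 16, 17, 18} ✓

Identity is valid. (A ∩ B)' = A' ∪ B' = {2, 4, 6, 8, 12, 15, 16, 17, 18}


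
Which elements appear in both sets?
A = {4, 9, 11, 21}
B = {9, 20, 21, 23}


A ∩ B = elements in both A and B
A = {4, 9, 11, 21}
B = {9, 20, 21, 23}
A ∩ B = {9, 21}

A ∩ B = {9, 21}


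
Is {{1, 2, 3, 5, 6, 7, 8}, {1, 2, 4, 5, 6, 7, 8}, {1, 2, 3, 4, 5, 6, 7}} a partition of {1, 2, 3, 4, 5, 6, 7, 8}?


A partition requires: (1) non-empty parts, (2) pairwise disjoint, (3) union = U
Parts: {1, 2, 3, 5, 6, 7, 8}, {1, 2, 4, 5, 6, 7, 8}, {1, 2, 3, 4, 5, 6, 7}
Union of parts: {1, 2, 3, 4, 5, 6, 7, 8}
U = {1, 2, 3, 4, 5, 6, 7, 8}
All non-empty? True
Pairwise disjoint? False
Covers U? True

No, not a valid partition


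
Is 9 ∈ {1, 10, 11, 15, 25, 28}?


A = {1, 10, 11, 15, 25, 28}
Checking if 9 is in A
9 is not in A → False

9 ∉ A


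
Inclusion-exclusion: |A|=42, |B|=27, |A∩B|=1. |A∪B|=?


|A ∪ B| = |A| + |B| - |A ∩ B|
= 42 + 27 - 1
= 68

|A ∪ B| = 68


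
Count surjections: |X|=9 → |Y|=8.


n = |X| = 9, k = |Y| = 8. Surjections via inclusion-exclusion:
S(n,k) = Σ(-1)^i × C(k,i) × (k-i)^n, i=0 to k
i=0: (-1)^0×C(8,0)×8^9 = 134217728
i=1: (-1)^1×C(8,1)×7^9 = -322828856
i=2: (-1)^2×C(8,2)×6^9 = 282175488
i=3: (-1)^3×C(8,3)×5^9 = -109375000
i=4: (-1)^4×C(8,4)×4^9 = 18350080
i=5: (-1)^5×C(8,5)×3^9 = -1102248
i=6: (-1)^6×C(8,6)×2^9 = 14336
i=7: (-1)^7×C(8,7)×1^9 = -8
i=8: (-1)^8×C(8,8)×0^9 = 0
Total = 1451520

Number of surjections = 1451520


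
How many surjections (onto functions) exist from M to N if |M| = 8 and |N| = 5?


n = |M| = 8, k = |N| = 5. Surjections via inclusion-exclusion:
S(n,k) = Σ(-1)^i × C(k,i) × (k-i)^n, i=0 to k
i=0: (-1)^0×C(5,0)×5^8 = 390625
i=1: (-1)^1×C(5,1)×4^8 = -327680
i=2: (-1)^2×C(5,2)×3^8 = 65610
i=3: (-1)^3×C(5,3)×2^8 = -2560
i=4: (-1)^4×C(5,4)×1^8 = 5
i=5: (-1)^5×C(5,5)×0^8 = 0
Total = 126000

Number of surjections = 126000


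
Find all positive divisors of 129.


Checking each candidate:
Condition: positive divisors of 129
Result = {1, 3, 43, 129}

{1, 3, 43, 129}


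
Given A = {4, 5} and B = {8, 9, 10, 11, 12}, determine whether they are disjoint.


Disjoint means A ∩ B = ∅.
A ∩ B = ∅
A ∩ B = ∅, so A and B are disjoint.

Yes, A and B are disjoint


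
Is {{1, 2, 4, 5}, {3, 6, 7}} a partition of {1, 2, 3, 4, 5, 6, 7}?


A partition requires: (1) non-empty parts, (2) pairwise disjoint, (3) union = U
Parts: {1, 2, 4, 5}, {3, 6, 7}
Union of parts: {1, 2, 3, 4, 5, 6, 7}
U = {1, 2, 3, 4, 5, 6, 7}
All non-empty? True
Pairwise disjoint? True
Covers U? True

Yes, valid partition


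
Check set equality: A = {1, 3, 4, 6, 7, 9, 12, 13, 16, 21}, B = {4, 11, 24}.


Two sets are equal iff they have exactly the same elements.
A = {1, 3, 4, 6, 7, 9, 12, 13, 16, 21}
B = {4, 11, 24}
Differences: {1, 3, 6, 7, 9, 11, 12, 13, 16, 21, 24}
A ≠ B

No, A ≠ B


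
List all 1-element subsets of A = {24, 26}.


|A| = 2, so A has C(2,1) = 2 subsets of size 1.
Enumerate by choosing 1 elements from A at a time:
{24}, {26}

1-element subsets (2 total): {24}, {26}


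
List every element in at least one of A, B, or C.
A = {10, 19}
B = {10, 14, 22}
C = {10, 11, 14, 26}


A ∪ B = {10, 14, 19, 22}
(A ∪ B) ∪ C = {10, 11, 14, 19, 22, 26}

A ∪ B ∪ C = {10, 11, 14, 19, 22, 26}


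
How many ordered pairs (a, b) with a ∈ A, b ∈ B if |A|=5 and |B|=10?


|A × B| = |A| × |B|
= 5 × 10
= 50

|A × B| = 50


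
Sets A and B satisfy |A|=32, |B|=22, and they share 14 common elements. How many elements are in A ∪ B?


|A ∪ B| = |A| + |B| - |A ∩ B|
= 32 + 22 - 14
= 40

|A ∪ B| = 40


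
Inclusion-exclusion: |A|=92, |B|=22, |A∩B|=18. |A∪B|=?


|A ∪ B| = |A| + |B| - |A ∩ B|
= 92 + 22 - 18
= 96

|A ∪ B| = 96


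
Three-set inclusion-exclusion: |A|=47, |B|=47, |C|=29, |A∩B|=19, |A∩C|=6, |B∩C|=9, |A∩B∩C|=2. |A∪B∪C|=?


|A∪B∪C| = |A|+|B|+|C| - |A∩B|-|A∩C|-|B∩C| + |A∩B∩C|
= 47+47+29 - 19-6-9 + 2
= 123 - 34 + 2
= 91

|A ∪ B ∪ C| = 91


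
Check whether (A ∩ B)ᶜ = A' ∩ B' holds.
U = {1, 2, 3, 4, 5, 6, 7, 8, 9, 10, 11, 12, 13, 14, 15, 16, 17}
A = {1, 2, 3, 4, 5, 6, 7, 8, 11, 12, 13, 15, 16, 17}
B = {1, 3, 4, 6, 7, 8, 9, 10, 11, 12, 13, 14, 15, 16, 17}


LHS: A ∩ B = {1, 3, 4, 6, 7, 8, 11, 12, 13, 15, 16, 17}
(A ∩ B)' = U \ (A ∩ B) = {2, 5, 9, 10, 14}
A' = {9, 10, 14}, B' = {2, 5}
Claimed RHS: A' ∩ B' = ∅
Identity is INVALID: LHS = {2, 5, 9, 10, 14} but the RHS claimed here equals ∅. The correct form is (A ∩ B)' = A' ∪ B'.

Identity is invalid: (A ∩ B)' = {2, 5, 9, 10, 14} but A' ∩ B' = ∅. The correct De Morgan law is (A ∩ B)' = A' ∪ B'.
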